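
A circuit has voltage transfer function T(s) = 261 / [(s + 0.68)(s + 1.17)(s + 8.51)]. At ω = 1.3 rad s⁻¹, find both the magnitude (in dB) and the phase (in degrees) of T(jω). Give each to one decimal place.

|j1.3 + 0.68| = √(1.3² + 0.68²) = 1.467
|j1.3 + 1.17| = √(1.3² + 1.17²) = 1.749
|j1.3 + 8.51| = √(1.3² + 8.51²) = 8.609
|T(j1.3)| = 261 / (1.467 × 1.749 × 8.609) = 11.816
20 log₁₀(11.816) = 21.45 dB
∠(j1.3 + 0.68) = arctan(1.3/0.68) = 62.39°
∠(j1.3 + 1.17) = arctan(1.3/1.17) = 48.01°
∠(j1.3 + 8.51) = arctan(1.3/8.51) = 8.69°
∠T(j1.3) = − (62.39° + 48.01° + 8.69°) = -119.09°

|T| = 21.4 dB, ∠T = -119.1°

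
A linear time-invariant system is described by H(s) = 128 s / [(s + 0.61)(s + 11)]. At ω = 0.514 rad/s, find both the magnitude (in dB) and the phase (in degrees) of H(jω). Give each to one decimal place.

|j0.514| = 0.514
|j0.514 + 0.61| = √(0.514² + 0.61²) = 0.7977
|j0.514 + 11| = √(0.514² + 11²) = 11.01
|H(j0.514)| = 128 × 0.514 / (0.7977 × 11.01) = 7.4899
20 log₁₀(7.4899) = 17.49 dB
∠(j0.514) = 90.00°
∠(j0.514 + 0.61) = arctan(0.514/0.61) = 40.12°
∠(j0.514 + 11) = arctan(0.514/11) = 2.68°
∠H(j0.514) = 90.00° − (40.12° + 2.68°) = 47.21°

|H| = 17.5 dB, ∠H = 47.2 deg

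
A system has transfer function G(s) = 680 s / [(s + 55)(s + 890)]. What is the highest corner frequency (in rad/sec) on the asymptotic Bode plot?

890 rad/sec

Break frequencies occur at each pole and zero magnitude: 55 rad/sec, 890 rad/sec.
The highest is 890 rad/sec.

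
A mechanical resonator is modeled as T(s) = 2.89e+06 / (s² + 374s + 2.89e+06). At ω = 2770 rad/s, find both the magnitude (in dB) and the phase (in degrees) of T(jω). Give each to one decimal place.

|T| = -4.6 dB, ∠T = -167.8°

|(j2770)² + 374(j2770) + 2.89e+06| = |-4.7829e+06 + j1.036e+06| = 4.894e+06
|T(j2770)| = 2.89e+06 / 4.894e+06 = 0.59054
20 log₁₀(0.59054) = -4.57 dB
∠[(j2770)² + 374(j2770) + 2.89e+06] = ∠[-4.7829e+06 + j1.036e+06] = 167.78°
∠T(j2770) = −167.78° = -167.78°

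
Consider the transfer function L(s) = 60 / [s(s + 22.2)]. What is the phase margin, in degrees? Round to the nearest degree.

Gain crossover: |L(jω)| = 1 at ω ≈ 2.68 rad/s.
∠L(j2.68) = −90° − arctan(2.68/22.2) ≈ -96.89°
PM = 180° + (-96.89°) = 83.11°

83°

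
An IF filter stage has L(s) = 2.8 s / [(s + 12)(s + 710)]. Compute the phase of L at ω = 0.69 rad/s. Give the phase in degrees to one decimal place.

86.7 deg

∠(j0.69) = 90.00°
∠(j0.69 + 12) = arctan(0.69/12) = 3.29°
∠(j0.69 + 710) = arctan(0.69/710) = 0.06°
∠L(j0.69) = 90.00° − (3.29° + 0.06°) = 86.65°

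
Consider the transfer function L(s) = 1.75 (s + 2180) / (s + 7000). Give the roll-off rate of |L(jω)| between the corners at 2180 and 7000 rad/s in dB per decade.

20 dB/decade

In this band the factors already past their corner are: zero at 2180; net slope = 20 dB/decade.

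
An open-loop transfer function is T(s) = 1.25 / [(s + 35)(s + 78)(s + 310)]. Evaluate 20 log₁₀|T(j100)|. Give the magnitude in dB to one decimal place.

-130.9 dB

|j100 + 35| = √(100² + 35²) = 105.9
|j100 + 78| = √(100² + 78²) = 126.8
|j100 + 310| = √(100² + 310²) = 325.7
|T(j100)| = 1.25 / (105.9 × 126.8 × 325.7) = 2.856e-07
20 log₁₀(2.856e-07) = -130.88 dB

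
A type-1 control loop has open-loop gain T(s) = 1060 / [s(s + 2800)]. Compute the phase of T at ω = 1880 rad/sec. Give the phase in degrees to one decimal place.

-123.9°

∠(j1880 + 2800) = arctan(1880/2800) = 33.88°
∠(j1880) = 90.00°
∠T(j1880) = − (33.88° + 90.00°) = -123.88°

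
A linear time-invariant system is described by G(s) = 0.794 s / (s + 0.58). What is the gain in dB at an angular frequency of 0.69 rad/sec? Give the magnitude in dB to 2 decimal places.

|j0.69| = 0.69
|j0.69 + 0.58| = √(0.69² + 0.58²) = 0.9014
|G(j0.69)| = 0.794 × 0.69 / 0.9014 = 0.6078
20 log₁₀(0.6078) = -4.325 dB

-4.32 dB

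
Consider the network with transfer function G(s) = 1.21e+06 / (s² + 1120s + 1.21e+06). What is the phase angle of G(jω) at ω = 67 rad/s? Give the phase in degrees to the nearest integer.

∠[(j67)² + 1120(j67) + 1.21e+06] = ∠[1.2055e+06 + j75040] = 3.56°
∠G(j67) = −3.56° = -3.56°

-4°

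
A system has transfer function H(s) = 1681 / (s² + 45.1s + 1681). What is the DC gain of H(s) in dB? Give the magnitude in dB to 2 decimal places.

0.00 dB

H(0) = 1681 / 1681 = 1
20 log₁₀(1) = 0.000 dB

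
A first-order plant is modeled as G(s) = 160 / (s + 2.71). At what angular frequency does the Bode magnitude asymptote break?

The single real pole at s = −2.71 gives a corner at ω = 2.71 rad/s.

2.71 rad/s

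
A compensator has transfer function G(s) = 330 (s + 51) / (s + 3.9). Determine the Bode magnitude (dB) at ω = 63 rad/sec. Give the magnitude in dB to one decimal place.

52.5 dB

|j63 + 51| = √(63² + 51²) = 81.06
|j63 + 3.9| = √(63² + 3.9²) = 63.12
|G(j63)| = 330 × 81.06 / 63.12 = 423.77
20 log₁₀(423.77) = 52.54 dB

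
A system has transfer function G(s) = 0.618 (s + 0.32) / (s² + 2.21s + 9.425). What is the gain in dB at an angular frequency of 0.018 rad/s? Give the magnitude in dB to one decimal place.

|j0.018 + 0.32| = √(0.018² + 0.32²) = 0.3205
|(j0.018)² + 2.21(j0.018) + 9.425| = |9.4247 + j0.03978| = 9.425
|G(j0.018)| = 0.618 × 0.3205 / 9.425 = 0.021016
20 log₁₀(0.021016) = -33.55 dB

-33.5 dB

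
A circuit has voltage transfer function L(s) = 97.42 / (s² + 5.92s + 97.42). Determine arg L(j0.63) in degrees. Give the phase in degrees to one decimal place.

-2.2°

∠[(j0.63)² + 5.92(j0.63) + 97.42] = ∠[97.023 + j3.7296] = 2.20°
∠L(j0.63) = −2.20° = -2.20°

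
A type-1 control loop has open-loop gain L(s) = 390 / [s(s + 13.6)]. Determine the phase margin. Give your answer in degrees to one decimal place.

37.8 deg

Gain crossover: |L(jω)| = 1 at ω ≈ 17.6 rad s⁻¹.
∠L(j17.6) = −90° − arctan(17.6/13.6) ≈ -142.24°
PM = 180° + (-142.24°) = 37.76°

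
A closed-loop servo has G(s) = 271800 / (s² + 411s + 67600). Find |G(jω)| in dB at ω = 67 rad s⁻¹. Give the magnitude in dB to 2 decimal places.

|(j67)² + 411(j67) + 67600| = |63111 + j27537| = 6.886e+04
|G(j67)| = 271800 / 6.886e+04 = 3.9473
20 log₁₀(3.9473) = 11.926 dB

11.93 dB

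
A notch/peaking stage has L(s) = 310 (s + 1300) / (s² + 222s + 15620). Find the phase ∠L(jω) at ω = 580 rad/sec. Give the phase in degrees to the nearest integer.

∠(j580 + 1300) = arctan(580/1300) = 24.04°
∠[(j580)² + 222(j580) + 15620] = ∠[-3.2078e+05 + j1.2876e+05] = 158.13°
∠L(j580) = 24.04° − 158.13° = -134.09°

-134 deg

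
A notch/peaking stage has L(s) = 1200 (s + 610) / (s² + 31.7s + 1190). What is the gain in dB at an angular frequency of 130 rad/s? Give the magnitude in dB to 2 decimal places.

33.27 dB

|j130 + 610| = √(130² + 610²) = 623.7
|(j130)² + 31.7(j130) + 1190| = |-15710 + j4121| = 1.624e+04
|L(j130)| = 1200 × 623.7 / 1.624e+04 = 46.082
20 log₁₀(46.082) = 33.271 dB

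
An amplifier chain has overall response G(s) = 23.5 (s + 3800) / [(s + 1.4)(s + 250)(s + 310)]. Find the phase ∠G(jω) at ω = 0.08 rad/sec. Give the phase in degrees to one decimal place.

-3.3°

∠(j0.08 + 3800) = arctan(0.08/3800) = 0.00°
∠(j0.08 + 1.4) = arctan(0.08/1.4) = 3.27°
∠(j0.08 + 250) = arctan(0.08/250) = 0.02°
∠(j0.08 + 310) = arctan(0.08/310) = 0.01°
∠G(j0.08) = 0.00° − (3.27° + 0.02° + 0.01°) = -3.30°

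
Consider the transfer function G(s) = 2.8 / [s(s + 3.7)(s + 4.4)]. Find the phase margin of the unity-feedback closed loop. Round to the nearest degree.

85°

Gain crossover: |G(jω)| = 1 at ω ≈ 0.172 rad/s.
∠G(j0.172) = −90° − arctan(0.172/3.7) − arctan(0.172/4.4) ≈ -94.89°
PM = 180° + (-94.89°) = 85.11°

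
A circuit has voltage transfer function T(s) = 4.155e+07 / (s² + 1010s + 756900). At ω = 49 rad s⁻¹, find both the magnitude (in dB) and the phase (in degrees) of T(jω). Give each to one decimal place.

|(j49)² + 1010(j49) + 756900| = |7.545e+05 + j49490| = 7.561e+05
|T(j49)| = 4.155e+07 / 7.561e+05 = 54.952
20 log₁₀(54.952) = 34.80 dB
∠[(j49)² + 1010(j49) + 756900] = ∠[7.545e+05 + j49490] = 3.75°
∠T(j49) = −3.75° = -3.75°

|T| = 34.8 dB, ∠T = -3.8°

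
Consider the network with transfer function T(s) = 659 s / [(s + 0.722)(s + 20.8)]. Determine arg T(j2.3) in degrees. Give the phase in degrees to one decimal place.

11.1°

∠(j2.3) = 90.00°
∠(j2.3 + 0.722) = arctan(2.3/0.722) = 72.57°
∠(j2.3 + 20.8) = arctan(2.3/20.8) = 6.31°
∠T(j2.3) = 90.00° − (72.57° + 6.31°) = 11.12°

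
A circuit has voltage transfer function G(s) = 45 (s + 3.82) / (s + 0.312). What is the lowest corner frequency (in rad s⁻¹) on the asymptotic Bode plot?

0.312 rad s⁻¹

Break frequencies occur at each pole and zero magnitude: 0.312 rad s⁻¹, 3.82 rad s⁻¹.
The lowest is 0.312 rad s⁻¹.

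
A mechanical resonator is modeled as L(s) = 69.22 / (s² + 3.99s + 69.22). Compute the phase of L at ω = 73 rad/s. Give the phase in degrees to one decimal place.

∠[(j73)² + 3.99(j73) + 69.22] = ∠[-5259.8 + j291.27] = 176.83°
∠L(j73) = −176.83° = -176.83°

-176.8°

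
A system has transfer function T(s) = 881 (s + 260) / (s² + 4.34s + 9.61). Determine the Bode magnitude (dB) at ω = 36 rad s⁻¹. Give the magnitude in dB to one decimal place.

|j36 + 260| = √(36² + 260²) = 262.5
|(j36)² + 4.34(j36) + 9.61| = |-1286.4 + j156.24| = 1296
|T(j36)| = 881 × 262.5 / 1296 = 178.45
20 log₁₀(178.45) = 45.03 dB

45.0 dB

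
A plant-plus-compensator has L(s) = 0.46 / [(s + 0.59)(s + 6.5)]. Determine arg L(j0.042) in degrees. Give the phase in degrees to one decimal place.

-4.4°

∠(j0.042 + 0.59) = arctan(0.042/0.59) = 4.07°
∠(j0.042 + 6.5) = arctan(0.042/6.5) = 0.37°
∠L(j0.042) = − (4.07° + 0.37°) = -4.44°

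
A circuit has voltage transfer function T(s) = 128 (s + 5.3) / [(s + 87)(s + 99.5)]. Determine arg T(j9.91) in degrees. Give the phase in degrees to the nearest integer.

∠(j9.91 + 5.3) = arctan(9.91/5.3) = 61.86°
∠(j9.91 + 87) = arctan(9.91/87) = 6.50°
∠(j9.91 + 99.5) = arctan(9.91/99.5) = 5.69°
∠T(j9.91) = 61.86° − (6.50° + 5.69°) = 49.68°

50°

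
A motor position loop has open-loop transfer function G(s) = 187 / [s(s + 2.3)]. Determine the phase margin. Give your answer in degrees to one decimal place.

9.6 deg

Gain crossover: |G(jω)| = 1 at ω ≈ 13.6 rad/s.
∠G(j13.6) = −90° − arctan(13.6/2.3) ≈ -170.39°
PM = 180° + (-170.39°) = 9.61°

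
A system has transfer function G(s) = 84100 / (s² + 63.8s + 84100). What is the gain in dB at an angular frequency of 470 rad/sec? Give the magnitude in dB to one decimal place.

|(j470)² + 63.8(j470) + 84100| = |-1.368e+05 + j29986| = 1.4e+05
|G(j470)| = 84100 / 1.4e+05 = 0.60051
20 log₁₀(0.60051) = -4.43 dB

-4.4 dB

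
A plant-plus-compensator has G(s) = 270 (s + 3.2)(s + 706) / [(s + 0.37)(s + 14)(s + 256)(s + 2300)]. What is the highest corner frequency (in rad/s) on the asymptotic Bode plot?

Break frequencies occur at each pole and zero magnitude: 0.37 rad/s, 3.2 rad/s, 14 rad/s, 256 rad/s, 706 rad/s, 2300 rad/s.
The highest is 2300 rad/s.

2300 rad/s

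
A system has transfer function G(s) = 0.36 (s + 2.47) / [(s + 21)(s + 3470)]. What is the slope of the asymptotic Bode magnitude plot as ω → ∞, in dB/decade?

With 1 zero and 2 poles, the high-frequency asymptotic slope is 20 × (1 − 2) = -20 dB/decade.

-20 dB/decade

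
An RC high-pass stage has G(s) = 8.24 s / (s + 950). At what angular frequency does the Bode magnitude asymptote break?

The single real pole at s = −950 gives a corner at ω = 950 rad/s.

950 rad/s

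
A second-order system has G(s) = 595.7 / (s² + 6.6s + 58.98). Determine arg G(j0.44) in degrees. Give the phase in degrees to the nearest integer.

-3°

∠[(j0.44)² + 6.6(j0.44) + 58.98] = ∠[58.786 + j2.904] = 2.83°
∠G(j0.44) = −2.83° = -2.83°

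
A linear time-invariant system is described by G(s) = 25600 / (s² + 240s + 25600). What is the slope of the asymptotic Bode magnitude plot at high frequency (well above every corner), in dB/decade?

-40 dB/decade

With 0 zeros and 2 poles, the high-frequency asymptotic slope is 20 × (0 − 2) = -40 dB/decade.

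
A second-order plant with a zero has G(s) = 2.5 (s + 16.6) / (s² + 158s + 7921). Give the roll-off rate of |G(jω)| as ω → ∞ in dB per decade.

-20 dB/decade

With 1 zero and 2 poles, the high-frequency asymptotic slope is 20 × (1 − 2) = -20 dB/decade.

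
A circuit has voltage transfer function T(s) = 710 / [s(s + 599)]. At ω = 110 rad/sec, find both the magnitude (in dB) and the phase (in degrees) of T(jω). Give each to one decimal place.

|T| = -39.5 dB, ∠T = -100.4°

|j110 + 599| = √(110² + 599²) = 609
|j110| = 110
|T(j110)| = 710 / (609 × 110) = 0.010598
20 log₁₀(0.010598) = -39.50 dB
∠(j110 + 599) = arctan(110/599) = 10.41°
∠(j110) = 90.00°
∠T(j110) = − (10.41° + 90.00°) = -100.41°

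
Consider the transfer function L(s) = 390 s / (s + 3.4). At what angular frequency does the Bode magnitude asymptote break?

The single real pole at s = −3.4 gives a corner at ω = 3.4 rad/s.

3.4 rad/s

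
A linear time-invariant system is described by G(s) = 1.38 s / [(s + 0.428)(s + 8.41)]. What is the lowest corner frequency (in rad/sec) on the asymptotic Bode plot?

Break frequencies occur at each pole and zero magnitude: 0.428 rad/sec, 8.41 rad/sec.
The lowest is 0.428 rad/sec.

0.428 rad/sec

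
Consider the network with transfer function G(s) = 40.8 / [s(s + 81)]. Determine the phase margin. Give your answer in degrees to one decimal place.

89.6°

Gain crossover: |G(jω)| = 1 at ω ≈ 0.504 rad/s.
∠G(j0.504) = −90° − arctan(0.504/81) ≈ -90.36°
PM = 180° + (-90.36°) = 89.64°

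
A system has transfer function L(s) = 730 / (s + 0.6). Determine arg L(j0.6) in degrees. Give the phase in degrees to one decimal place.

∠(j0.6 + 0.6) = arctan(0.6/0.6) = 45.00°
∠L(j0.6) = −45.00° = -45.00°

-45.0°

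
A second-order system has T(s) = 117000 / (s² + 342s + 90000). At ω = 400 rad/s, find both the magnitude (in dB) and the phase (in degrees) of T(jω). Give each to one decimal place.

|T| = -2.4 dB, ∠T = -117.1°

|(j400)² + 342(j400) + 90000| = |-70000 + j1.368e+05| = 1.537e+05
|T(j400)| = 117000 / 1.537e+05 = 0.76138
20 log₁₀(0.76138) = -2.37 dB
∠[(j400)² + 342(j400) + 90000] = ∠[-70000 + j1.368e+05] = 117.10°
∠T(j400) = −117.10° = -117.10°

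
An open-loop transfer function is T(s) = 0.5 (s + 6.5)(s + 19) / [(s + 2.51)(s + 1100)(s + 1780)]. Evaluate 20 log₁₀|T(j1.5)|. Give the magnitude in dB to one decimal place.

|j1.5 + 6.5| = √(1.5² + 6.5²) = 6.671
|j1.5 + 19| = √(1.5² + 19²) = 19.06
|j1.5 + 2.51| = √(1.5² + 2.51²) = 2.924
|j1.5 + 1100| = √(1.5² + 1100²) = 1100
|j1.5 + 1780| = √(1.5² + 1780²) = 1780
|T(j1.5)| = 0.5 × 6.671 × 19.06 / (2.924 × 1100 × 1780) = 1.1103e-05
20 log₁₀(1.1103e-05) = -99.09 dB

-99.1 dB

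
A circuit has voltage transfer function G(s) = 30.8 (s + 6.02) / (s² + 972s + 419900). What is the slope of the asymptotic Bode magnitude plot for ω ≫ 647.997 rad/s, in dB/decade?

With 1 zero and 2 poles, the high-frequency asymptotic slope is 20 × (1 − 2) = -20 dB/decade.

-20 dB/decade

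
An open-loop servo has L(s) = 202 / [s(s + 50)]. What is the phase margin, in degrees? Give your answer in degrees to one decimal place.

Gain crossover: |L(jω)| = 1 at ω ≈ 4.03 rad s⁻¹.
∠L(j4.03) = −90° − arctan(4.03/50) ≈ -94.60°
PM = 180° + (-94.60°) = 85.40°

85.4°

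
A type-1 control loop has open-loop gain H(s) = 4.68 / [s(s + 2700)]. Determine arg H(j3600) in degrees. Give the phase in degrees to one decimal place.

∠(j3600 + 2700) = arctan(3600/2700) = 53.13°
∠(j3600) = 90.00°
∠H(j3600) = − (53.13° + 90.00°) = -143.13°

-143.1 deg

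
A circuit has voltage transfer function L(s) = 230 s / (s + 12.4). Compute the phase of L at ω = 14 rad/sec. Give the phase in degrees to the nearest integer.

42°

∠(j14) = 90.00°
∠(j14 + 12.4) = arctan(14/12.4) = 48.47°
∠L(j14) = 90.00° − 48.47° = 41.53°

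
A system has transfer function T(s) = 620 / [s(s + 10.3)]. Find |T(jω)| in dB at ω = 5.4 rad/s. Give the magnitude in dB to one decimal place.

19.9 dB

|j5.4 + 10.3| = √(5.4² + 10.3²) = 11.63
|j5.4| = 5.4
|T(j5.4)| = 620 / (11.63 × 5.4) = 9.8725
20 log₁₀(9.8725) = 19.89 dB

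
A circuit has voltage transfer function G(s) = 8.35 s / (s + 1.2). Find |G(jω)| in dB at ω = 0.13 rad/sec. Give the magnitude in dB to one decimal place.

-0.9 dB

|j0.13| = 0.13
|j0.13 + 1.2| = √(0.13² + 1.2²) = 1.207
|G(j0.13)| = 8.35 × 0.13 / 1.207 = 0.89932
20 log₁₀(0.89932) = -0.92 dB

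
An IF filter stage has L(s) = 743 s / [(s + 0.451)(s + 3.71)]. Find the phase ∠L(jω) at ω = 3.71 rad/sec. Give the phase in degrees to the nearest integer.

∠(j3.71) = 90.00°
∠(j3.71 + 0.451) = arctan(3.71/0.451) = 83.07°
∠(j3.71 + 3.71) = arctan(3.71/3.71) = 45.00°
∠L(j3.71) = 90.00° − (83.07° + 45.00°) = -38.07°

-38°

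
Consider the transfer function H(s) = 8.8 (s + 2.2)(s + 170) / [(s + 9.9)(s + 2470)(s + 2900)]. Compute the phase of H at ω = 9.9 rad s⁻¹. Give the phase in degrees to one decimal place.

∠(j9.9 + 2.2) = arctan(9.9/2.2) = 77.47°
∠(j9.9 + 170) = arctan(9.9/170) = 3.33°
∠(j9.9 + 9.9) = arctan(9.9/9.9) = 45.00°
∠(j9.9 + 2470) = arctan(9.9/2470) = 0.23°
∠(j9.9 + 2900) = arctan(9.9/2900) = 0.20°
∠H(j9.9) = 77.47° + 3.33° − (45.00° + 0.23° + 0.20°) = 35.38°

35.4°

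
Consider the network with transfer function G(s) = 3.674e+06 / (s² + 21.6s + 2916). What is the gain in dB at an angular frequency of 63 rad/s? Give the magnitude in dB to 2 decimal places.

66.59 dB

|(j63)² + 21.6(j63) + 2916| = |-1053 + j1360.8| = 1721
|G(j63)| = 3.674e+06 / 1721 = 2135.3
20 log₁₀(2135.3) = 66.589 dB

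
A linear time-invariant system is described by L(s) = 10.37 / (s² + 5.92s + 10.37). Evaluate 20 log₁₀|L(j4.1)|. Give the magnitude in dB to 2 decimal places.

-7.68 dB

|(j4.1)² + 5.92(j4.1) + 10.37| = |-6.44 + j24.272| = 25.11
|L(j4.1)| = 10.37 / 25.11 = 0.41295
20 log₁₀(0.41295) = -7.682 dB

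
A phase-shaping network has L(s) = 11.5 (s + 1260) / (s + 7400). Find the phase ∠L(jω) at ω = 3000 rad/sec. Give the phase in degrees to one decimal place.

∠(j3000 + 1260) = arctan(3000/1260) = 67.22°
∠(j3000 + 7400) = arctan(3000/7400) = 22.07°
∠L(j3000) = 67.22° − 22.07° = 45.15°

45.1 deg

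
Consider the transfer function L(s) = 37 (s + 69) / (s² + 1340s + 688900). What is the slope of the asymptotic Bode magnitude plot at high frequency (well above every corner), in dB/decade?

-20 dB/decade

With 1 zero and 2 poles, the high-frequency asymptotic slope is 20 × (1 − 2) = -20 dB/decade.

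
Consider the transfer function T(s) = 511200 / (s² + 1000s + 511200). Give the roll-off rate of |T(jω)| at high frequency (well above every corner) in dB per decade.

With 0 zeros and 2 poles, the high-frequency asymptotic slope is 20 × (0 − 2) = -40 dB/decade.

-40 dB/decade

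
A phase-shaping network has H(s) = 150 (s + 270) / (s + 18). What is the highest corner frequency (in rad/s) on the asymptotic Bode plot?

Break frequencies occur at each pole and zero magnitude: 18 rad/s, 270 rad/s.
The highest is 270 rad/s.

270 rad/s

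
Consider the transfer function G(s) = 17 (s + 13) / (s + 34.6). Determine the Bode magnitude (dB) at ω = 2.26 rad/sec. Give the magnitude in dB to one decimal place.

|j2.26 + 13| = √(2.26² + 13²) = 13.19
|j2.26 + 34.6| = √(2.26² + 34.6²) = 34.67
|G(j2.26)| = 17 × 13.19 / 34.67 = 6.4693
20 log₁₀(6.4693) = 16.22 dB

16.2 dB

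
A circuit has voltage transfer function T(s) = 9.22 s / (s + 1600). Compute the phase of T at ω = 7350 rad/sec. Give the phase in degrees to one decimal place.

12.3°

∠(j7350) = 90.00°
∠(j7350 + 1600) = arctan(7350/1600) = 77.72°
∠T(j7350) = 90.00° − 77.72° = 12.28°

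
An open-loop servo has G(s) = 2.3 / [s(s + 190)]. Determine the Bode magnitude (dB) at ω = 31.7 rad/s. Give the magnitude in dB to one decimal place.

-68.5 dB

|j31.7 + 190| = √(31.7² + 190²) = 192.6
|j31.7| = 31.7
|G(j31.7)| = 2.3 / (192.6 × 31.7) = 0.00037666
20 log₁₀(0.00037666) = -68.48 dB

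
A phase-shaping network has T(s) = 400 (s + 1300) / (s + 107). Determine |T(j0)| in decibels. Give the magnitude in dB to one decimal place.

T(0) = 400 × 1300 / 107 = 4859.8
20 log₁₀(4859.8) = 73.73 dB

73.7 dB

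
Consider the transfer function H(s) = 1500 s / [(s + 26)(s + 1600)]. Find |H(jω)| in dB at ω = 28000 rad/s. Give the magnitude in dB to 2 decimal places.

|j28000| = 2.8e+04
|j28000 + 26| = √(28000² + 26²) = 2.8e+04
|j28000 + 1600| = √(28000² + 1600²) = 2.805e+04
|H(j28000)| = 1500 × 2.8e+04 / (2.8e+04 × 2.805e+04) = 0.053484
20 log₁₀(0.053484) = -25.435 dB

-25.44 dB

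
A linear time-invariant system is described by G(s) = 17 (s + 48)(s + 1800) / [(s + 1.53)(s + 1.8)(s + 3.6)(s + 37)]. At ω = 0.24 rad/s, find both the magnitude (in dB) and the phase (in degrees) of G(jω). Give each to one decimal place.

|G| = 71.8 dB, ∠G = -20.4 deg

|j0.24 + 48| = √(0.24² + 48²) = 48
|j0.24 + 1800| = √(0.24² + 1800²) = 1800
|j0.24 + 1.53| = √(0.24² + 1.53²) = 1.549
|j0.24 + 1.8| = √(0.24² + 1.8²) = 1.816
|j0.24 + 3.6| = √(0.24² + 3.6²) = 3.608
|j0.24 + 37| = √(0.24² + 37²) = 37
|G(j0.24)| = 17 × 48 × 1800 / (1.549 × 1.816 × 3.608 × 37) = 3912.2
20 log₁₀(3912.2) = 71.85 dB
∠(j0.24 + 48) = arctan(0.24/48) = 0.29°
∠(j0.24 + 1800) = arctan(0.24/1800) = 0.01°
∠(j0.24 + 1.53) = arctan(0.24/1.53) = 8.91°
∠(j0.24 + 1.8) = arctan(0.24/1.8) = 7.59°
∠(j0.24 + 3.6) = arctan(0.24/3.6) = 3.81°
∠(j0.24 + 37) = arctan(0.24/37) = 0.37°
∠G(j0.24) = 0.29° + 0.01° − (8.91° + 7.59° + 3.81° + 0.37°) = -20.40°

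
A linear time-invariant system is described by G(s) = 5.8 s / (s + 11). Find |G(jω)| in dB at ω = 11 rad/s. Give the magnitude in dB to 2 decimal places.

12.26 dB

|j11| = 11
|j11 + 11| = √(11² + 11²) = 15.56
|G(j11)| = 5.8 × 11 / 15.56 = 4.1012
20 log₁₀(4.1012) = 12.258 dB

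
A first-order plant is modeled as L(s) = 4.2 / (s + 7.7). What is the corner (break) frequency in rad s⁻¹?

The single real pole at s = −7.7 gives a corner at ω = 7.7 rad s⁻¹.

7.7 rad s⁻¹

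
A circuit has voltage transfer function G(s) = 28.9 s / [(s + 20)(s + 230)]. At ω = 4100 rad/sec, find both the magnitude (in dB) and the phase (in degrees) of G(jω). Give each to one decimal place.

|j4100| = 4100
|j4100 + 20| = √(4100² + 20²) = 4100
|j4100 + 230| = √(4100² + 230²) = 4106
|G(j4100)| = 28.9 × 4100 / (4100 × 4106) = 0.0070376
20 log₁₀(0.0070376) = -43.05 dB
∠(j4100) = 90.00°
∠(j4100 + 20) = arctan(4100/20) = 89.72°
∠(j4100 + 230) = arctan(4100/230) = 86.79°
∠G(j4100) = 90.00° − (89.72° + 86.79°) = -86.51°

|G| = -43.1 dB, ∠G = -86.5°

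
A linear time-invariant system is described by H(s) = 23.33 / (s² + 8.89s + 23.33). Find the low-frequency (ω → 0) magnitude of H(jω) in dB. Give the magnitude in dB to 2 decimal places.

H(0) = 23.33 / 23.33 = 1
20 log₁₀(1) = 0.000 dB

0.00 dB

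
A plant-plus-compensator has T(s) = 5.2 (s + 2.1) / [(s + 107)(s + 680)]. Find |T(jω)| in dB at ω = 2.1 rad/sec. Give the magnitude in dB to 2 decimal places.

-73.46 dB

|j2.1 + 2.1| = √(2.1² + 2.1²) = 2.97
|j2.1 + 107| = √(2.1² + 107²) = 107
|j2.1 + 680| = √(2.1² + 680²) = 680
|T(j2.1)| = 5.2 × 2.97 / (107 × 680) = 0.00021221
20 log₁₀(0.00021221) = -73.465 dB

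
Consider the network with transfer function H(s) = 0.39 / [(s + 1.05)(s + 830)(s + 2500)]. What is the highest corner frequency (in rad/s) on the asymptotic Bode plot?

Break frequencies occur at each pole and zero magnitude: 1.05 rad/s, 830 rad/s, 2500 rad/s.
The highest is 2500 rad/s.

2500 rad/s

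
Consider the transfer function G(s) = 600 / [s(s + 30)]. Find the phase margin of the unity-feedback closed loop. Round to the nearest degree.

Gain crossover: |G(jω)| = 1 at ω ≈ 17.3 rad/s.
∠G(j17.3) = −90° − arctan(17.3/30) ≈ -120.00°
PM = 180° + (-120.00°) = 60.00°

60 deg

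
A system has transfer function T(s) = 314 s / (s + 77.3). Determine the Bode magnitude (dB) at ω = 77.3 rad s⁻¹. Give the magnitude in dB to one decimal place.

46.9 dB

|j77.3| = 77.3
|j77.3 + 77.3| = √(77.3² + 77.3²) = 109.3
|T(j77.3)| = 314 × 77.3 / 109.3 = 222.03
20 log₁₀(222.03) = 46.93 dB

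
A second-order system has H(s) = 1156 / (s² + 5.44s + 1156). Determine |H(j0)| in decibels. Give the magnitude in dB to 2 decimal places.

0.00 dB

H(0) = 1156 / 1156 = 1
20 log₁₀(1) = 0.000 dB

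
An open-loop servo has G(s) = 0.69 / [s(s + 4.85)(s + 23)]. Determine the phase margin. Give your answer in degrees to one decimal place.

Gain crossover: |G(jω)| = 1 at ω ≈ 0.00619 rad/sec.
∠G(j0.00619) = −90° − arctan(0.00619/4.85) − arctan(0.00619/23) ≈ -90.09°
PM = 180° + (-90.09°) = 89.91°

89.9°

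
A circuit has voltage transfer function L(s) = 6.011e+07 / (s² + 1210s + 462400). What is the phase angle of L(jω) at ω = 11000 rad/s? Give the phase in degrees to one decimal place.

-173.7°

∠[(j11000)² + 1210(j11000) + 462400] = ∠[-1.2054e+08 + j1.331e+07] = 173.70°
∠L(j11000) = −173.70° = -173.70°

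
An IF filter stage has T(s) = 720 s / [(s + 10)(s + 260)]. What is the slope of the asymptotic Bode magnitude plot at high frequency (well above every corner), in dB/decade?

-20 dB/decade

With 1 zero and 2 poles, the high-frequency asymptotic slope is 20 × (1 − 2) = -20 dB/decade.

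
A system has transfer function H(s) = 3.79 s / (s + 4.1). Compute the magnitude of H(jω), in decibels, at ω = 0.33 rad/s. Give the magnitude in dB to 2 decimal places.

|j0.33| = 0.33
|j0.33 + 4.1| = √(0.33² + 4.1²) = 4.113
|H(j0.33)| = 3.79 × 0.33 / 4.113 = 0.30407
20 log₁₀(0.30407) = -10.341 dB

-10.34 dB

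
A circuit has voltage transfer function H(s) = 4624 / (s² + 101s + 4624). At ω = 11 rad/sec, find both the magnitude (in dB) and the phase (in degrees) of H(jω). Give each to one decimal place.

|(j11)² + 101(j11) + 4624| = |4503 + j1111| = 4638
|H(j11)| = 4624 / 4638 = 0.99697
20 log₁₀(0.99697) = -0.03 dB
∠[(j11)² + 101(j11) + 4624] = ∠[4503 + j1111] = 13.86°
∠H(j11) = −13.86° = -13.86°

|H| = -0.0 dB, ∠H = -13.9°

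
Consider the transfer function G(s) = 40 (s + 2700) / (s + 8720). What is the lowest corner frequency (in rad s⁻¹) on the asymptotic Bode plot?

Break frequencies occur at each pole and zero magnitude: 2700 rad s⁻¹, 8720 rad s⁻¹.
The lowest is 2700 rad s⁻¹.

2700 rad s⁻¹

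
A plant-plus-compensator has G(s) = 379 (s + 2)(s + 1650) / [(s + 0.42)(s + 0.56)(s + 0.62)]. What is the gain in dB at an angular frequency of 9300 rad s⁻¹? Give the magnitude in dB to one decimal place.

-27.7 dB

|j9300 + 2| = √(9300² + 2²) = 9300
|j9300 + 1650| = √(9300² + 1650²) = 9445
|j9300 + 0.42| = √(9300² + 0.42²) = 9300
|j9300 + 0.56| = √(9300² + 0.56²) = 9300
|j9300 + 0.62| = √(9300² + 0.62²) = 9300
|G(j9300)| = 379 × 9300 × 9445 / (9300 × 9300 × 9300) = 0.041389
20 log₁₀(0.041389) = -27.66 dB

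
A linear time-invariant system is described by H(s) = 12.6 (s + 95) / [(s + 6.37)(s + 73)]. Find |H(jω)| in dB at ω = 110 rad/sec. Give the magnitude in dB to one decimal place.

-18.0 dB

|j110 + 95| = √(110² + 95²) = 145.3
|j110 + 6.37| = √(110² + 6.37²) = 110.2
|j110 + 73| = √(110² + 73²) = 132
|H(j110)| = 12.6 × 145.3 / (110.2 × 132) = 0.1259
20 log₁₀(0.1259) = -18.00 dB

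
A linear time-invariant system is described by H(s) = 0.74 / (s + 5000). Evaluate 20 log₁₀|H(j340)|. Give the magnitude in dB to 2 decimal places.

|j340 + 5000| = √(340² + 5000²) = 5012
|H(j340)| = 0.74 / 5012 = 0.00014766
20 log₁₀(0.00014766) = -76.615 dB

-76.61 dB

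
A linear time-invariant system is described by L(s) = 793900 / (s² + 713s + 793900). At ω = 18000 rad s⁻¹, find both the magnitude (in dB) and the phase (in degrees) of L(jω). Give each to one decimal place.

|(j18000)² + 713(j18000) + 793900| = |-3.2321e+08 + j1.2834e+07| = 3.235e+08
|L(j18000)| = 793900 / 3.235e+08 = 0.0024544
20 log₁₀(0.0024544) = -52.20 dB
∠[(j18000)² + 713(j18000) + 793900] = ∠[-3.2321e+08 + j1.2834e+07] = 177.73°
∠L(j18000) = −177.73° = -177.73°

|L| = -52.2 dB, ∠L = -177.7 deg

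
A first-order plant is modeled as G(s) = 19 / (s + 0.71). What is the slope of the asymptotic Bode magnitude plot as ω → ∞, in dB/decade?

With 0 zeros and 1 pole, the high-frequency asymptotic slope is 20 × (0 − 1) = -20 dB/decade.

-20 dB/decade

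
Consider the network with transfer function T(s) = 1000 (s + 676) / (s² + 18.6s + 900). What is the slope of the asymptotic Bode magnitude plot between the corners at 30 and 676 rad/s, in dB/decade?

In this band the factors already past their corner are: complex pole pair at ωₙ ≈ 30; net slope = -40 dB/decade.

-40 dB/decade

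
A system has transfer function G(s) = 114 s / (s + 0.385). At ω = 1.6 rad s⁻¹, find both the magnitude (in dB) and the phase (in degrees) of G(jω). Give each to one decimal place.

|j1.6| = 1.6
|j1.6 + 0.385| = √(1.6² + 0.385²) = 1.646
|G(j1.6)| = 114 × 1.6 / 1.646 = 110.84
20 log₁₀(110.84) = 40.89 dB
∠(j1.6) = 90.00°
∠(j1.6 + 0.385) = arctan(1.6/0.385) = 76.47°
∠G(j1.6) = 90.00° − 76.47° = 13.53°

|G| = 40.9 dB, ∠G = 13.5°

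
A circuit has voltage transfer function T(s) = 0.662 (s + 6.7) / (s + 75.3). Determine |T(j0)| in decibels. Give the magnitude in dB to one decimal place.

-24.6 dB

T(0) = 0.662 × 6.7 / 75.3 = 0.058903
20 log₁₀(0.058903) = -24.60 dB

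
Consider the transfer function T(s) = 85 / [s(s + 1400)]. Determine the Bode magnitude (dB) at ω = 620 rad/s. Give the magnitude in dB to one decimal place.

-81.0 dB

|j620 + 1400| = √(620² + 1400²) = 1531
|j620| = 620
|T(j620)| = 85 / (1531 × 620) = 8.9539e-05
20 log₁₀(8.9539e-05) = -80.96 dB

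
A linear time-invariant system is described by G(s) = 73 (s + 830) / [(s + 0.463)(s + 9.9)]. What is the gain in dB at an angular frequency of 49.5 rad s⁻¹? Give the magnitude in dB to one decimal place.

27.7 dB

|j49.5 + 830| = √(49.5² + 830²) = 831.5
|j49.5 + 0.463| = √(49.5² + 0.463²) = 49.5
|j49.5 + 9.9| = √(49.5² + 9.9²) = 50.48
|G(j49.5)| = 73 × 831.5 / (49.5 × 50.48) = 24.29
20 log₁₀(24.29) = 27.71 dB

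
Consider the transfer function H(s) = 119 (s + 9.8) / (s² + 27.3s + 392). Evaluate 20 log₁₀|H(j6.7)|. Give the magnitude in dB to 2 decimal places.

|j6.7 + 9.8| = √(6.7² + 9.8²) = 11.87
|(j6.7)² + 27.3(j6.7) + 392| = |347.11 + j182.91| = 392.4
|H(j6.7)| = 119 × 11.87 / 392.4 = 3.6006
20 log₁₀(3.6006) = 11.127 dB

11.13 dB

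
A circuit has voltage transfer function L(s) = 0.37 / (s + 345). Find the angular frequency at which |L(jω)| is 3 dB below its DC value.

345 rad/s

For a single-pole low-pass, the −3 dB point is at the pole: ω = 345 rad/s.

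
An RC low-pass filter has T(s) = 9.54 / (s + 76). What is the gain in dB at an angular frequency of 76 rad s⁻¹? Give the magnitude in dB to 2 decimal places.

|j76 + 76| = √(76² + 76²) = 107.5
|T(j76)| = 9.54 / 107.5 = 0.088761
20 log₁₀(0.088761) = -21.036 dB

-21.04 dB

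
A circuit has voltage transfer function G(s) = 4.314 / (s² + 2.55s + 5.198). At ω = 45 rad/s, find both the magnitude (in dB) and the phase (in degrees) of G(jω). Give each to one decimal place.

|(j45)² + 2.55(j45) + 5.198| = |-2019.8 + j114.75| = 2023
|G(j45)| = 4.314 / 2023 = 0.0021324
20 log₁₀(0.0021324) = -53.42 dB
∠[(j45)² + 2.55(j45) + 5.198] = ∠[-2019.8 + j114.75] = 176.75°
∠G(j45) = −176.75° = -176.75°

|G| = -53.4 dB, ∠G = -176.7 deg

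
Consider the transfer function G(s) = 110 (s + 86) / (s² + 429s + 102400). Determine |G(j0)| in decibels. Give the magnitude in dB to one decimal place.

-20.7 dB

G(0) = 110 × 86 / 102400 = 0.092383
20 log₁₀(0.092383) = -20.69 dB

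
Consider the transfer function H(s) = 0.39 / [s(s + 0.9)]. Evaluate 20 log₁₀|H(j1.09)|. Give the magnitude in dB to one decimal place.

|j1.09 + 0.9| = √(1.09² + 0.9²) = 1.414
|j1.09| = 1.09
|H(j1.09)| = 0.39 / (1.414 × 1.09) = 0.25312
20 log₁₀(0.25312) = -11.93 dB

-11.9 dB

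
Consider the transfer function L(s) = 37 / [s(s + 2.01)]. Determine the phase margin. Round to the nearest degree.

Gain crossover: |L(jω)| = 1 at ω ≈ 5.92 rad/sec.
∠L(j5.92) = −90° − arctan(5.92/2.01) ≈ -161.24°
PM = 180° + (-161.24°) = 18.76°

19°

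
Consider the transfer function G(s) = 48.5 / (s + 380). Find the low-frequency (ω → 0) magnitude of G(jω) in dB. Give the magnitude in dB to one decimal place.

G(0) = 48.5 / 380 = 0.12763
20 log₁₀(0.12763) = -17.88 dB

-17.9 dB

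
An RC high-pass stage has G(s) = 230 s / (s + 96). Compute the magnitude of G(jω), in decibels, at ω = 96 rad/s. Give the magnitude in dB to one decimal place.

44.2 dB

|j96| = 96
|j96 + 96| = √(96² + 96²) = 135.8
|G(j96)| = 230 × 96 / 135.8 = 162.63
20 log₁₀(162.63) = 44.22 dB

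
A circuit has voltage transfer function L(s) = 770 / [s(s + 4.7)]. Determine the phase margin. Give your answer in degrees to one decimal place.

9.7 deg

Gain crossover: |L(jω)| = 1 at ω ≈ 27.6 rad/sec.
∠L(j27.6) = −90° − arctan(27.6/4.7) ≈ -170.32°
PM = 180° + (-170.32°) = 9.68°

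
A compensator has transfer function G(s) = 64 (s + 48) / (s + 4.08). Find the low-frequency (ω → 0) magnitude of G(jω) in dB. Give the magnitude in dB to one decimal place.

G(0) = 64 × 48 / 4.08 = 752.94
20 log₁₀(752.94) = 57.54 dB

57.5 dB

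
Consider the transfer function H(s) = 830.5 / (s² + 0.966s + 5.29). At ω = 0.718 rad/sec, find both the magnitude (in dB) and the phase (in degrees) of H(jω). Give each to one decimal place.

|(j0.718)² + 0.966(j0.718) + 5.29| = |4.7745 + j0.69359| = 4.825
|H(j0.718)| = 830.5 / 4.825 = 172.14
20 log₁₀(172.14) = 44.72 dB
∠[(j0.718)² + 0.966(j0.718) + 5.29] = ∠[4.7745 + j0.69359] = 8.27°
∠H(j0.718) = −8.27° = -8.27°

|H| = 44.7 dB, ∠H = -8.3°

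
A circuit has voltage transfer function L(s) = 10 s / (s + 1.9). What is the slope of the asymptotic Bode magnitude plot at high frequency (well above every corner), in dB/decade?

With 1 zero and 1 pole, the high-frequency asymptotic slope is 20 × (1 − 1) = 0 dB/decade.

0 dB/decade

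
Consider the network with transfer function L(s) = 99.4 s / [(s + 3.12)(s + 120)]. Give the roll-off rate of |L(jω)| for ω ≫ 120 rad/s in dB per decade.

With 1 zero and 2 poles, the high-frequency asymptotic slope is 20 × (1 − 2) = -20 dB/decade.

-20 dB/decade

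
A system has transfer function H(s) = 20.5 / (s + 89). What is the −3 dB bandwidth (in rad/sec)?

89 rad/sec

For a single-pole low-pass, the −3 dB point is at the pole: ω = 89 rad/sec.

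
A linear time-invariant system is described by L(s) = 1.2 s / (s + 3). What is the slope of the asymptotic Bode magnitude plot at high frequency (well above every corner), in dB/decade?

With 1 zero and 1 pole, the high-frequency asymptotic slope is 20 × (1 − 1) = 0 dB/decade.

0 dB/decade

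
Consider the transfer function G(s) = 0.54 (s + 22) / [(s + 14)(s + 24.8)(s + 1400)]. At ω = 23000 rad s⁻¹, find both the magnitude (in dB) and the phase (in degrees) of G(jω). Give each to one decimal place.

|j23000 + 22| = √(23000² + 22²) = 2.3e+04
|j23000 + 14| = √(23000² + 14²) = 2.3e+04
|j23000 + 24.8| = √(23000² + 24.8²) = 2.3e+04
|j23000 + 1400| = √(23000² + 1400²) = 2.304e+04
|G(j23000)| = 0.54 × 2.3e+04 / (2.3e+04 × 2.3e+04 × 2.304e+04) = 1.0189e-09
20 log₁₀(1.0189e-09) = -179.84 dB
∠(j23000 + 22) = arctan(23000/22) = 89.95°
∠(j23000 + 14) = arctan(23000/14) = 89.97°
∠(j23000 + 24.8) = arctan(23000/24.8) = 89.94°
∠(j23000 + 1400) = arctan(23000/1400) = 86.52°
∠G(j23000) = 89.95° − (89.97° + 89.94° + 86.52°) = -176.47°

|G| = -179.8 dB, ∠G = -176.5°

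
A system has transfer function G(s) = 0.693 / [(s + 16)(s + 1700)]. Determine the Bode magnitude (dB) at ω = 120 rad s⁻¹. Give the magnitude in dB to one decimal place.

|j120 + 16| = √(120² + 16²) = 121.1
|j120 + 1700| = √(120² + 1700²) = 1704
|G(j120)| = 0.693 / (121.1 × 1704) = 3.3589e-06
20 log₁₀(3.3589e-06) = -109.48 dB

-109.5 dB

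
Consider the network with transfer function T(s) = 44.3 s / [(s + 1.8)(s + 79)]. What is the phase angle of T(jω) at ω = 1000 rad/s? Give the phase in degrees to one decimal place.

∠(j1000) = 90.00°
∠(j1000 + 1.8) = arctan(1000/1.8) = 89.90°
∠(j1000 + 79) = arctan(1000/79) = 85.48°
∠T(j1000) = 90.00° − (89.90° + 85.48°) = -85.38°

-85.4°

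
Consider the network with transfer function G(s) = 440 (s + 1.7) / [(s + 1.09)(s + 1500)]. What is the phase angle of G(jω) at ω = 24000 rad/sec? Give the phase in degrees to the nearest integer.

∠(j24000 + 1.7) = arctan(24000/1.7) = 90.00°
∠(j24000 + 1.09) = arctan(24000/1.09) = 90.00°
∠(j24000 + 1500) = arctan(24000/1500) = 86.42°
∠G(j24000) = 90.00° − (90.00° + 86.42°) = -86.43°

-86°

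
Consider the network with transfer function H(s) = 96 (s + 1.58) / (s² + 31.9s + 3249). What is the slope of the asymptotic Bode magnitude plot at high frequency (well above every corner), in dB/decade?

-20 dB/decade

With 1 zero and 2 poles, the high-frequency asymptotic slope is 20 × (1 − 2) = -20 dB/decade.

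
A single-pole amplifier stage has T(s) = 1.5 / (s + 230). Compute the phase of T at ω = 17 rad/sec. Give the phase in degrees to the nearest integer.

-4°

∠(j17 + 230) = arctan(17/230) = 4.23°
∠T(j17) = −4.23° = -4.23°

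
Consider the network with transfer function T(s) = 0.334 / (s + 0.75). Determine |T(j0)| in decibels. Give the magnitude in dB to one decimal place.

-7.0 dB

T(0) = 0.334 / 0.75 = 0.44533
20 log₁₀(0.44533) = -7.03 dB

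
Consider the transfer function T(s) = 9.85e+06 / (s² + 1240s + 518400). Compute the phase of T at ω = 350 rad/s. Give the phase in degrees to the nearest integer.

-48 deg

∠[(j350)² + 1240(j350) + 518400] = ∠[3.959e+05 + j4.34e+05] = 47.63°
∠T(j350) = −47.63° = -47.63°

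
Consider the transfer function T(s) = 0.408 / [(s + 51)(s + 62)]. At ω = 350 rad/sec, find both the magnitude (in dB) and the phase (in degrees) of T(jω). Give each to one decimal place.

|j350 + 51| = √(350² + 51²) = 353.7
|j350 + 62| = √(350² + 62²) = 355.4
|T(j350)| = 0.408 / (353.7 × 355.4) = 3.2453e-06
20 log₁₀(3.2453e-06) = -109.77 dB
∠(j350 + 51) = arctan(350/51) = 81.71°
∠(j350 + 62) = arctan(350/62) = 79.95°
∠T(j350) = − (81.71° + 79.95°) = -161.66°

|T| = -109.8 dB, ∠T = -161.7°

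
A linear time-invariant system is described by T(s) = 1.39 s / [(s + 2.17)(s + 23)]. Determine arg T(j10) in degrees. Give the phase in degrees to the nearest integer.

-11 deg

∠(j10) = 90.00°
∠(j10 + 2.17) = arctan(10/2.17) = 77.76°
∠(j10 + 23) = arctan(10/23) = 23.50°
∠T(j10) = 90.00° − (77.76° + 23.50°) = -11.26°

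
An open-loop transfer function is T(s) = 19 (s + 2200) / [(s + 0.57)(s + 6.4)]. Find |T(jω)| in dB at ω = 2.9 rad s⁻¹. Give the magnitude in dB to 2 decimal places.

66.08 dB

|j2.9 + 2200| = √(2.9² + 2200²) = 2200
|j2.9 + 0.57| = √(2.9² + 0.57²) = 2.955
|j2.9 + 6.4| = √(2.9² + 6.4²) = 7.026
|T(j2.9)| = 19 × 2200 / (2.955 × 7.026) = 2012.9
20 log₁₀(2012.9) = 66.076 dB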